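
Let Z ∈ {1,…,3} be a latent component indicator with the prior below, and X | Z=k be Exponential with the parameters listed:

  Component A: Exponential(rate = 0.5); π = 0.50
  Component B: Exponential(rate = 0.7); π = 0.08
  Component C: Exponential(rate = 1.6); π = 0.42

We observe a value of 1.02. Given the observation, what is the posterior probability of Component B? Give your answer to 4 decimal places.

0.0888

Apply Bayes' rule: the posterior for each component is proportional to its prior times its likelihood at x.
Component likelihoods at x = 1.02:
  p_A = 0.5·e^(−0.5·1.02) = 0.5·e^(−0.5100) = 0.300248
  p_B = 0.7·e^(−0.7·1.02) = 0.7·e^(−0.7140) = 0.342777
  p_C = 1.6·e^(−1.6·1.02) = 1.6·e^(−1.6320) = 0.312861
Prior × likelihood for each component:
  π_A·p_A = 0.50 × 0.300248 = 0.150124
  π_B·p_B = 0.08 × 0.342777 = 0.0274222
  π_C·p_C = 0.42 × 0.312861 = 0.131402
Denominator: 0.150124 + 0.0274222 + 0.131402 = 0.308948
P(Component B | data) = 0.0274222 / 0.308948 ≈ 0.0888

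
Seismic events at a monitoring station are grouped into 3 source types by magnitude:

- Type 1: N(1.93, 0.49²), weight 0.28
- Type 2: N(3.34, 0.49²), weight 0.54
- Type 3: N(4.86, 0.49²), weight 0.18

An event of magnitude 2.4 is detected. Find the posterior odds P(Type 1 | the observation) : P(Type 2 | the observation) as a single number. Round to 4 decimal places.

2.0612

Since P(k|x) ∝ π_k f_k(x), the posterior odds are π_i f_i(x) / (π_j f_j(x)).
Evaluate each component's likelihood at the observed value:
  f_1 = (1/(0.49·√(2π)))·exp(−(2.4−1.93)²/(2·0.49²)) = 0.814168·exp(-0.46002) = 0.513962
  f_2 = (1/(0.49·√(2π)))·exp(−(2.4−3.34)²/(2·0.49²)) = 0.814168·exp(-1.84007) = 0.129295
  f_3 = (1/(0.49·√(2π)))·exp(−(2.4−4.86)²/(2·0.49²)) = 0.814168·exp(-12.60225) = 2.73922e-06
Odds = (0.28/0.54) × (0.513962/0.129295) = 0.518519 × 3.9751 ≈ 2.0612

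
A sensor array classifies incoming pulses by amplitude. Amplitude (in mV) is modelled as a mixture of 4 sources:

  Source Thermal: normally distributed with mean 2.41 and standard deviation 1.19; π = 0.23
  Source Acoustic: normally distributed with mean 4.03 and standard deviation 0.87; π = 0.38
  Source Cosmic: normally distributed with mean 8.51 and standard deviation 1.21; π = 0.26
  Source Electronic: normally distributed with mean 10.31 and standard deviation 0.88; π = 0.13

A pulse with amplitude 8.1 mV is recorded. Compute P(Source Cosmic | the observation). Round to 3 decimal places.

0.970

Posterior ∝ prior × likelihood, so P(k | x) ∝ π_k f_k(x); normalise over all components.
Normal densities:
  f_Thermal = (1/(1.19·√(2π)))·exp(−(8.1−2.41)²/(2·1.19²)) = 0.335246·exp(-11.43143) = 3.6371e-06
  f_Acoustic = (1/(0.87·√(2π)))·exp(−(8.1−4.03)²/(2·0.87²)) = 0.458554·exp(-10.94259) = 8.11115e-06
  f_Cosmic = (1/(1.21·√(2π)))·exp(−(8.1−8.51)²/(2·1.21²)) = 0.329704·exp(-0.05741) = 0.31131
  f_Electronic = (1/(0.88·√(2π)))·exp(−(8.1−10.31)²/(2·0.88²)) = 0.453344·exp(-3.15347) = 0.0193594
Multiply by the mixture weights:
  π_Thermal·f_Thermal = 0.23 × 3.6371e-06 = 8.36534e-07
  π_Acoustic·f_Acoustic = 0.38 × 8.11115e-06 = 3.08224e-06
  π_Cosmic·f_Cosmic = 0.26 × 0.31131 = 0.0809406
  π_Electronic·f_Electronic = 0.13 × 0.0193594 = 0.00251672
Normaliser: 8.36534e-07 + 3.08224e-06 + 0.0809406 + 0.00251672 = 0.0834612
P(Source Cosmic | x) = 0.0809406 / 0.0834612 ≈ 0.970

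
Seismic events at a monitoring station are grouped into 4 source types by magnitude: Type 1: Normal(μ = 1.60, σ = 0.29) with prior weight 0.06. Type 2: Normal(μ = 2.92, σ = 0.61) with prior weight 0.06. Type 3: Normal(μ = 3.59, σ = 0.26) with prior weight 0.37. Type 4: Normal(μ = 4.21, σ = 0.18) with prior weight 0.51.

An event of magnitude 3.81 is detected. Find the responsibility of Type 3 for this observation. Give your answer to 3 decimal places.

P(component k | x) = π_k·f_k(x) / marginal(x), where marginal(x) = Σ_j π_j·f_j(x).
Normal densities:
  L_1 = (1/(0.29·√(2π)))·exp(−(3.81−1.60)²/(2·0.29²)) = 1.375663·exp(-29.03746) = 3.37059e-13
  L_2 = (1/(0.61·√(2π)))·exp(−(3.81−2.92)²/(2·0.61²)) = 0.654004·exp(-1.06436) = 0.225597
  L_3 = (1/(0.26·√(2π)))·exp(−(3.81−3.59)²/(2·0.26²)) = 1.534393·exp(-0.35799) = 1.07267
  L_4 = (1/(0.18·√(2π)))·exp(−(3.81−4.21)²/(2·0.18²)) = 2.216346·exp(-2.46914) = 0.187631
Weight by the priors:
  π_1·L_1 = 0.06 × 3.37059e-13 = 2.02235e-14
  π_2·L_2 = 0.06 × 0.225597 = 0.0135358
  π_3·L_3 = 0.37 × 1.07267 = 0.396886
  π_4·L_4 = 0.51 × 0.187631 = 0.095692
Denominator: 2.02235e-14 + 0.0135358 + 0.396886 + 0.095692 = 0.506114
So the posterior for Type 3 is 0.396886 / 0.506114 ≈ 0.784.

0.784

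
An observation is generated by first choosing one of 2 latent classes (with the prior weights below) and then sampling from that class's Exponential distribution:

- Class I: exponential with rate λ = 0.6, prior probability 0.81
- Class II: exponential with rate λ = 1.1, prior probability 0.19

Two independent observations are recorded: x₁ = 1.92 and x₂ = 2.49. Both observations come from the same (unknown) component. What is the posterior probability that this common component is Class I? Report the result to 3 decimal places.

P(component k | x) = π_k·f_k(x) / marginal(x), where marginal(x) = Σ_j π_j·f_j(x).
Since both observations come from the same component, the likelihood for component k is f_k(x₁)·f_k(x₂).
  f_I = [0.6·e^(−0.6·1.92) = 0.6·e^(−1.1520) = 0.189602] × [0.134684] = 0.0255364
  f_II = [1.1·e^(−1.1·1.92) = 1.1·e^(−2.1120) = 0.133095] × [0.0710984] = 0.00946287
Prior × likelihood for each component:
  π_I·f_I = 0.81 × 0.0255364 = 0.0206845
  π_II·f_II = 0.19 × 0.00946287 = 0.00179795
Marginal: 0.0206845 + 0.00179795 = 0.0224824
Responsibility of Class I: 0.0206845 / 0.0224824 ≈ 0.920

0.920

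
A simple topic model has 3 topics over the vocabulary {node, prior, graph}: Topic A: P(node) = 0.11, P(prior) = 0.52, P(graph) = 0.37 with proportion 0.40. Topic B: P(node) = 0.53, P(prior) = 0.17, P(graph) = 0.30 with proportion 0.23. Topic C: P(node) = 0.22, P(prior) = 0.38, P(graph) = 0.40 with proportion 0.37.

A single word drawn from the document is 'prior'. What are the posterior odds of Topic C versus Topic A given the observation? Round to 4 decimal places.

Posterior odds = (π_i f_i(x)) / (π_j f_j(x)); the normalising sum cancels.
Component likelihoods at x = 'prior':
  L_A = 0.52
  L_B = 0.17
  L_C = 0.38
Odds = (0.37/0.40) × (0.38/0.52) = 0.925 × 0.730769 ≈ 0.6760

0.6760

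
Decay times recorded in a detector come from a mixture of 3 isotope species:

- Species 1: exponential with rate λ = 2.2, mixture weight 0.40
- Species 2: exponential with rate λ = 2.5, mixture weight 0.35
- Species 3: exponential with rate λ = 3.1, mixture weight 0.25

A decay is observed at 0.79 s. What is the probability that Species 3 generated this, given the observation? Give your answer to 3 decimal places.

0.195

By Bayes' theorem, P(k | x) = π_k f_k(x) / Σ_j π_j f_j(x).
Component likelihoods at x = 0.79 s:
  p_1 = 2.2·e^(−2.2·0.79) = 2.2·e^(−1.7380) = 0.386918
  p_2 = 2.5·e^(−2.5·0.79) = 2.5·e^(−1.9750) = 0.346903
  p_3 = 3.1·e^(−3.1·0.79) = 3.1·e^(−2.4490) = 0.267778
Unnormalised posteriors:
  π_1·p_1 = 0.40 × 0.386918 = 0.154767
  π_2·p_2 = 0.35 × 0.346903 = 0.121416
  π_3·p_3 = 0.25 × 0.267778 = 0.0669444
Normaliser: 0.154767 + 0.121416 + 0.0669444 = 0.343128
Responsibility of Species 3: 0.0669444 / 0.343128 ≈ 0.195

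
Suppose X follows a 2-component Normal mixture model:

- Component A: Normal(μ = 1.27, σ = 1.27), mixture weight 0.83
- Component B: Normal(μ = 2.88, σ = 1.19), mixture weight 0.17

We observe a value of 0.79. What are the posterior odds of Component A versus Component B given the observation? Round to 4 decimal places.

19.9143

The posterior odds equal the prior odds times the likelihood ratio: (π_i/π_j)·(f_i(x)/f_j(x)).
Normal densities:
  L_A = (1/(1.27·√(2π)))·exp(−(0.79−1.27)²/(2·1.27²)) = 0.314128·exp(-0.07142) = 0.292474
  L_B = (1/(1.19·√(2π)))·exp(−(0.79−2.88)²/(2·1.19²)) = 0.335246·exp(-1.54230) = 0.0717053
Odds = (0.83/0.17) × (0.292474/0.0717053) = 4.88235 × 4.07884 ≈ 19.9143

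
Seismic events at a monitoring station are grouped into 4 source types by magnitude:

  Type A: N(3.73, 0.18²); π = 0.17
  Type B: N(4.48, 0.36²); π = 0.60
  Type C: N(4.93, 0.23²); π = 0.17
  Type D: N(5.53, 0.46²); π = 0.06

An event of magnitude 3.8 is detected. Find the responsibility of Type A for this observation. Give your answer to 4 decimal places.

Apply Bayes' rule: the posterior for each component is proportional to its prior times its likelihood at x.
Evaluate each component's likelihood at the observed value:
  f_A = (1/(0.18·√(2π)))·exp(−(3.8−3.73)²/(2·0.18²)) = 2.216346·exp(-0.07562) = 2.05493
  f_B = (1/(0.36·√(2π)))·exp(−(3.8−4.48)²/(2·0.36²)) = 1.108173·exp(-1.78395) = 0.186143
  f_C = (1/(0.23·√(2π)))·exp(−(3.8−4.93)²/(2·0.23²)) = 1.734532·exp(-12.06900) = 9.94679e-06
  f_D = (1/(0.46·√(2π)))·exp(−(3.8−5.53)²/(2·0.46²)) = 0.867266·exp(-7.07207) = 0.000735853
Weight by the priors:
  P(Z=A)·f_A = 0.17 × 2.05493 = 0.349338
  P(Z=B)·f_B = 0.60 × 0.186143 = 0.111686
  P(Z=C)·f_C = 0.17 × 9.94679e-06 = 1.69095e-06
  P(Z=D)·f_D = 0.06 × 0.000735853 = 4.41512e-05
Evidence: 0.349338 + 0.111686 + 1.69095e-06 + 4.41512e-05 = 0.46107
P(Type A | the observation) ≈ 0.7577

0.7577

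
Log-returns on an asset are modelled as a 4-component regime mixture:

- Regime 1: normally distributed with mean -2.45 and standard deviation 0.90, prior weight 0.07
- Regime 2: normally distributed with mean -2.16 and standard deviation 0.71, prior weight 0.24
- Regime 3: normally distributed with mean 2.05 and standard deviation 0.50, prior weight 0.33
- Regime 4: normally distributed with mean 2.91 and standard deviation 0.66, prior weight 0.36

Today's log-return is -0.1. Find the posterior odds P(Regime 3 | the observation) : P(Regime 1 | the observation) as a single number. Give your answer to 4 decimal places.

The posterior odds equal the prior odds times the likelihood ratio: (P(Z=i)/P(Z=j))·(f_i(x)/f_j(x)).
Evaluate each component's likelihood at the observed value:
  p_1 = 0.0146615
  p_2 = 0.00834967
  p_3 = 7.70704e-05
  p_4 = 1.84032e-05
Posterior odds = (P(Z=3)·p_3) / (P(Z=1)·p_1) = (0.33·7.70704e-05) / (0.07·0.0146615) = 2.54332e-05 / 0.00102631 ≈ 0.0248

0.0248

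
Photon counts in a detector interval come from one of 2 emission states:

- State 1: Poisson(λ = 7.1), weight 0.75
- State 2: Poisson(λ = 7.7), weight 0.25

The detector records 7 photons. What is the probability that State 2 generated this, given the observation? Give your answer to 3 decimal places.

By Bayes' theorem, P(k | x) = π_k f_k(x) / Σ_j π_j f_j(x).
Evaluate each component's likelihood at the observed value:
  f_1 = 0.148897
  f_2 = 0.144191
Multiply by the mixture weights:
  π_1·f_1 = 0.75 × 0.148897 = 0.111673
  π_2·f_2 = 0.25 × 0.144191 = 0.0360477
Evidence: 0.111673 + 0.0360477 = 0.147721
P(State 2 | data) = 0.0360477 / 0.147721 ≈ 0.244

0.244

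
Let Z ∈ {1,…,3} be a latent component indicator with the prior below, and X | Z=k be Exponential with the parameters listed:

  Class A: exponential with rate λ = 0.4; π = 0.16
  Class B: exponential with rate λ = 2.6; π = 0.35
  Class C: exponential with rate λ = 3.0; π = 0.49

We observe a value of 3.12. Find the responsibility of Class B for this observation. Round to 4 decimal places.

0.0145

The responsibility of component k is π_k f_k(x) divided by Σ_j π_j f_j(x).
Evaluate each component's likelihood at the observed value:
  L_A = 0.4·e^(−0.4·3.12) = 0.4·e^(−1.2480) = 0.114831
  L_B = 2.6·e^(−2.6·3.12) = 2.6·e^(−8.1120) = 0.000779788
  L_C = 3.0·e^(−3.0·3.12) = 3.0·e^(−9.3600) = 0.0002583
Unnormalised posteriors:
  π_A·L_A = 0.16 × 0.114831 = 0.018373
  π_B·L_B = 0.35 × 0.000779788 = 0.000272926
  π_C·L_C = 0.49 × 0.0002583 = 0.000126567
Denominator: 0.018373 + 0.000272926 + 0.000126567 = 0.0187725
P(Class B | 3.12) ≈ 0.0145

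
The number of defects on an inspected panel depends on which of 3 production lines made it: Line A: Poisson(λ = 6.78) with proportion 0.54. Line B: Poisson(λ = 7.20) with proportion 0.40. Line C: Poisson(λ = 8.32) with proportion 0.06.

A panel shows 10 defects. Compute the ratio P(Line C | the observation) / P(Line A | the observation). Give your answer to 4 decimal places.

0.1845

The posterior odds equal the prior odds times the likelihood ratio: (P(Z=i)/P(Z=j))·(f_i(x)/f_j(x)).
Evaluate each component's likelihood at the observed value:
  f_A = 0.0642713
  f_B = 0.0770268
  f_C = 0.106694
0.00640164 / 0.0347065 ≈ 0.1845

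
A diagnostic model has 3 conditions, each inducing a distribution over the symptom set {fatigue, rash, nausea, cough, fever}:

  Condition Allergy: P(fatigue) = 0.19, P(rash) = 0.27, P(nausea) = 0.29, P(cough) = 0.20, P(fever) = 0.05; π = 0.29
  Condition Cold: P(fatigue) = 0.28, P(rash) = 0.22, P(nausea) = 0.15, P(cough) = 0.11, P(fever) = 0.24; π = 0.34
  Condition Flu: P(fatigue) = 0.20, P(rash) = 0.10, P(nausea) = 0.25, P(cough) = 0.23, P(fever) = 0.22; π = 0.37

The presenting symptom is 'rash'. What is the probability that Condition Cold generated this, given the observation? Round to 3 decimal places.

P(component k | x) = π_k·f_k(x) / marginal(x), where marginal(x) = Σ_j π_j·f_j(x).
Evaluate each component's likelihood at the observed value:
  f_Allergy = 0.27
  f_Cold = 0.22
  f_Flu = 0.1
Multiply by the mixture weights:
  π_Allergy·f_Allergy = 0.29 × 0.27 = 0.0783
  π_Cold·f_Cold = 0.34 × 0.22 = 0.0748
  π_Flu·f_Flu = 0.37 × 0.1 = 0.037
Denominator: 0.0783 + 0.0748 + 0.037 = 0.1901
P(Condition Cold | 'rash') ≈ 0.393

0.393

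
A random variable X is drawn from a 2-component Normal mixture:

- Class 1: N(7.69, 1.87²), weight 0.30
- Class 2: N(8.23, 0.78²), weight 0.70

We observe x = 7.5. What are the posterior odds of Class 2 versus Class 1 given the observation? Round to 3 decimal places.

3.629

The posterior odds equal the prior odds times the likelihood ratio: (π_i/π_j)·(f_i(x)/f_j(x)).
Evaluate each component's likelihood at the observed value:
  p_1 = (1/(1.87·√(2π)))·exp(−(7.5−7.69)²/(2·1.87²)) = 0.213338·exp(-0.00516) = 0.21224
  p_2 = (1/(0.78·√(2π)))·exp(−(7.5−8.23)²/(2·0.78²)) = 0.511464·exp(-0.43795) = 0.330077
0.231054 / 0.0636719 ≈ 3.629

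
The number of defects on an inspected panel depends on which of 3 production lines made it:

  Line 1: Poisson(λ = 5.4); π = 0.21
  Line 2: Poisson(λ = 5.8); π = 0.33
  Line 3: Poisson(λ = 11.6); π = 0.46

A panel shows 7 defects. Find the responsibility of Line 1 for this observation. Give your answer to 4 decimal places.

Posterior ∝ prior × likelihood, so P(k | x) ∝ π_k f_k(x); normalise over all components.
Evaluate each component's likelihood at the observed value:
  p_1 = e^(−5.4)·5.4^7/7! = 0.119987
  p_2 = e^(−5.8)·5.8^7/7! = 0.132635
  p_3 = e^(−11.6)·11.6^7/7! = 0.0513996
Multiply by the mixture weights:
  π_1·p_1 = 0.21 × 0.119987 = 0.0251974
  π_2·p_2 = 0.33 × 0.132635 = 0.0437695
  π_3·p_3 = 0.46 × 0.0513996 = 0.0236438
Sum: 0.0251974 + 0.0437695 + 0.0236438 = 0.0926106
P(Line 1 | 7 defects) = 0.0251974 / 0.0926106 ≈ 0.2721

0.2721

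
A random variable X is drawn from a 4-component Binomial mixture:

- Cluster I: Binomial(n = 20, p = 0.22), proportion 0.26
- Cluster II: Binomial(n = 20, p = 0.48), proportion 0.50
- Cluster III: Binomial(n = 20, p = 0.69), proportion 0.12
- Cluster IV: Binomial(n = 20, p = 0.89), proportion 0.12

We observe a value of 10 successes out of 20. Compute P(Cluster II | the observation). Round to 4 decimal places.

0.9402

Posterior ∝ prior × likelihood, so P(k | x) ∝ π_k f_k(x); normalise over all components.
Component likelihoods at x = 10 successes out of 20:
  L_I = C(20,10)·0.22^10·0.78^10 = 184756·2.65599e-07·0.0833578 = 0.00409045
  L_II = C(20,10)·0.48^10·0.52^10 = 184756·0.000649251·0.00144555 = 0.173398
  L_III = C(20,10)·0.69^10·0.31^10 = 184756·0.0244619·8.19628e-06 = 0.037043
  L_IV = C(20,10)·0.89^10·0.11^10 = 184756·0.311817·2.59374e-10 = 1.49426e-05
Unnormalised posteriors:
  π_I·L_I = 0.26 × 0.00409045 = 0.00106352
  π_II·L_II = 0.50 × 0.173398 = 0.0866991
  π_III·L_III = 0.12 × 0.037043 = 0.00444516
  π_IV·L_IV = 0.12 × 1.49426e-05 = 1.79311e-06
Marginal: 0.00106352 + 0.0866991 + 0.00444516 + 1.79311e-06 = 0.0922095
P(Cluster II | data) ≈ 0.9402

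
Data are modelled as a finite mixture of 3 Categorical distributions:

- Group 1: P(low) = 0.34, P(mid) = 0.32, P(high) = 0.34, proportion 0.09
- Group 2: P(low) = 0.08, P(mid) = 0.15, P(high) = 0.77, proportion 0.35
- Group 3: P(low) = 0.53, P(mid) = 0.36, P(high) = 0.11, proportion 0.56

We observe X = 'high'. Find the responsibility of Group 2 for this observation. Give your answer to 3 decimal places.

0.745

P(component k | x) = π_k·f_k(x) / marginal(x), where marginal(x) = Σ_j π_j·f_j(x).
Evaluate each component's likelihood at the observed value:
  p_1 = 0.34
  p_2 = 0.77
  p_3 = 0.11
Unnormalised posteriors:
  π_1·p_1 = 0.09 × 0.34 = 0.0306
  π_2·p_2 = 0.35 × 0.77 = 0.2695
  π_3·p_3 = 0.56 × 0.11 = 0.0616
Denominator: 0.0306 + 0.2695 + 0.0616 = 0.3617
P(Group 2 | x) = 0.2695 / 0.3617 ≈ 0.745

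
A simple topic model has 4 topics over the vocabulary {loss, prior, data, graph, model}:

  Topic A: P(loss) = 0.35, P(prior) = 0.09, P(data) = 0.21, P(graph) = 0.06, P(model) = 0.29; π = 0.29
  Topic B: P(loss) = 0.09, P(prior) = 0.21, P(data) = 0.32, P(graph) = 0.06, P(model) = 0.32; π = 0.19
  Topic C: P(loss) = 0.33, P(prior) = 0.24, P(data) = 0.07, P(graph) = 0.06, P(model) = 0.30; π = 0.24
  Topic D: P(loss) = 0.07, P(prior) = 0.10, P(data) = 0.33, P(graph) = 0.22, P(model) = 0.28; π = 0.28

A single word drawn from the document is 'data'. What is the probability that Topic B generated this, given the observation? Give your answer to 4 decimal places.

0.2633

P(component k | x) = π_k·f_k(x) / marginal(x), where marginal(x) = Σ_j π_j·f_j(x).
Evaluate each component's likelihood at the observed value:
  f_A = P(data | comp) = 0.21
  f_B = P(data | comp) = 0.32
  f_C = P(data | comp) = 0.07
  f_D = P(data | comp) = 0.33
Prior × likelihood for each component:
  π_A·f_A = 0.29 × 0.21 = 0.0609
  π_B·f_B = 0.19 × 0.32 = 0.0608
  π_C·f_C = 0.24 × 0.07 = 0.0168
  π_D·f_D = 0.28 × 0.33 = 0.0924
Normaliser: 0.0609 + 0.0608 + 0.0168 + 0.0924 = 0.2309
So the posterior for Topic B is 0.0608 / 0.2309 ≈ 0.2633.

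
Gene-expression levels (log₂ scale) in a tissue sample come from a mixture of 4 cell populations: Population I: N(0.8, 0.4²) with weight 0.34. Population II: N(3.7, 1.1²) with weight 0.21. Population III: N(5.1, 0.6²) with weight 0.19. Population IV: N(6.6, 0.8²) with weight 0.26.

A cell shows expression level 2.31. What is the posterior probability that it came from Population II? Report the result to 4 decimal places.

The responsibility of component k is π_k f_k(x) divided by Σ_j π_j f_j(x).
Evaluate each component's likelihood at the observed value:
  f_I = (1/(0.4·√(2π)))·exp(−(2.31−0.8)²/(2·0.4²)) = 0.997356·exp(-7.12531) = 0.000802354
  f_II = (1/(1.1·√(2π)))·exp(−(2.31−3.7)²/(2·1.1²)) = 0.362675·exp(-0.79839) = 0.163223
  f_III = (1/(0.6·√(2π)))·exp(−(2.31−5.1)²/(2·0.6²)) = 0.664904·exp(-10.81125) = 1.3412e-05
  f_IV = (1/(0.8·√(2π)))·exp(−(2.31−6.6)²/(2·0.8²)) = 0.498678·exp(-14.37820) = 2.84083e-07
Unnormalised posteriors:
  π_I·f_I = 0.34 × 0.000802354 = 0.0002728
  π_II·f_II = 0.21 × 0.163223 = 0.0342769
  π_III·f_III = 0.19 × 1.3412e-05 = 2.54827e-06
  π_IV·f_IV = 0.26 × 2.84083e-07 = 7.38617e-08
Sum: 0.0002728 + 0.0342769 + 2.54827e-06 + 7.38617e-08 = 0.0345523
Responsibility of Population II: 0.0342769 / 0.0345523 ≈ 0.9920

0.9920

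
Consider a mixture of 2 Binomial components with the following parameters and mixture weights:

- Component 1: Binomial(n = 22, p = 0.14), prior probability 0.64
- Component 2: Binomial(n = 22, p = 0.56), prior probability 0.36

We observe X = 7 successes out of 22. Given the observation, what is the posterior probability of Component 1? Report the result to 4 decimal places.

Posterior ∝ prior × likelihood, so P(k | x) ∝ P(Z=k) f_k(x); normalise over all components.
Binomial probabilities:
  L_1 = 0.0187158
  L_2 = 0.0132112
Unnormalised posteriors:
  P(Z=1)·L_1 = 0.64 × 0.0187158 = 0.0119781
  P(Z=2)·L_2 = 0.36 × 0.0132112 = 0.00475604
Denominator: 0.0119781 + 0.00475604 = 0.0167342
So the posterior for Component 1 is 0.0119781 / 0.0167342 ≈ 0.7158.

0.7158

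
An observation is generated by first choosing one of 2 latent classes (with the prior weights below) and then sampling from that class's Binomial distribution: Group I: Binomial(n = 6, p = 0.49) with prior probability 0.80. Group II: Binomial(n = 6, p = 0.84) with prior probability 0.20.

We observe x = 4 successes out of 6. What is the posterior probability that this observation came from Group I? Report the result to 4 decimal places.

0.8247

Apply Bayes' rule: the posterior for each component is proportional to its prior times its likelihood at x.
Evaluate each component's likelihood at the observed value:
  L_I = C(6,4)·0.49^4·0.51^2 = 15·0.057648·0.2601 = 0.224914
  L_II = C(6,4)·0.84^4·0.16^2 = 15·0.497871·0.0256 = 0.191183
Multiply by the mixture weights:
  P(Z=I)·L_I = 0.80 × 0.224914 = 0.179931
  P(Z=II)·L_II = 0.20 × 0.191183 = 0.0382365
Marginal: 0.179931 + 0.0382365 = 0.218167
P(Group I | the observation) = 0.179931 / 0.218167 ≈ 0.8247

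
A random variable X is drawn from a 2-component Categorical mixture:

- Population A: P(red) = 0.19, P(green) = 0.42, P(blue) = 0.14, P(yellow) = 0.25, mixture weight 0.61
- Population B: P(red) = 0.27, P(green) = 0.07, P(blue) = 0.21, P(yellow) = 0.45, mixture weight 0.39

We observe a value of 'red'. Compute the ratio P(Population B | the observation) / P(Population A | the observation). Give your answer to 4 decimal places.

0.9085

Only the two components matter; the odds are (w_i f_i(x)) / (w_j f_j(x)).
Categorical probabilities:
  f_A = 0.19
  f_B = 0.27
0.1053 / 0.1159 ≈ 0.9085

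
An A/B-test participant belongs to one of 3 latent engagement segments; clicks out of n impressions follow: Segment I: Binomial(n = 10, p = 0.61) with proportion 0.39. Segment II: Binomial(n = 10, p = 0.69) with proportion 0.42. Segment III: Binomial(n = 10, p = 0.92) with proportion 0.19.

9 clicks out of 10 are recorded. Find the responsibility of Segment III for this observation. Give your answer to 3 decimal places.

0.529

Posterior ∝ prior × likelihood, so P(k | x) ∝ w_k f_k(x); normalise over all components.
Binomial probabilities:
  p_I = C(10,9)·0.61^9·0.39^1 = 10·0.0116941·0.39 = 0.0456072
  p_II = C(10,9)·0.69^9·0.31^1 = 10·0.0354521·0.31 = 0.109901
  p_III = C(10,9)·0.92^9·0.08^1 = 10·0.472161·0.08 = 0.377729
Weight by the priors:
  w_I·p_I = 0.39 × 0.0456072 = 0.0177868
  w_II·p_II = 0.42 × 0.109901 = 0.0461586
  w_III·p_III = 0.19 × 0.377729 = 0.0717685
Evidence: 0.0177868 + 0.0461586 + 0.0717685 = 0.135714
P(Segment III | data) ≈ 0.529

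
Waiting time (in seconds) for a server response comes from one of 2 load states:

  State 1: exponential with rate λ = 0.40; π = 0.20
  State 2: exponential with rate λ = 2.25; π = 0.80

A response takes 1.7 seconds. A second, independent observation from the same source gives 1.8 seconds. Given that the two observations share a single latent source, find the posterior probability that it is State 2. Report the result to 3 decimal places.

The responsibility of component k is π_k f_k(x) divided by Σ_j π_j f_j(x).
Since both observations come from the same component, the likelihood for component k is f_k(x₁)·f_k(x₂).
  f_1 = [0.202647] × [0.194701] = 0.0394555
  f_2 = [0.0490915] × [0.0392003] = 0.0019244
Weight by the priors:
  π_1·f_1 = 0.20 × 0.0394555 = 0.0078911
  π_2·f_2 = 0.80 × 0.0019244 = 0.00153952
Marginal: 0.0078911 + 0.00153952 = 0.00943063
P(State 2 | x₁,x₂) = 0.00153952 / 0.00943063 ≈ 0.163

0.163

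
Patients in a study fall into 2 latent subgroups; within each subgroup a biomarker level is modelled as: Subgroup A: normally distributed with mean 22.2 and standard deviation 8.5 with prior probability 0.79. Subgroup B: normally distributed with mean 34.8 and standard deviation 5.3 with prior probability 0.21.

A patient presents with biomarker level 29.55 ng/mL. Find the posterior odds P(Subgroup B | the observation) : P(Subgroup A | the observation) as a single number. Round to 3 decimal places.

Only the two components matter; the odds are (w_i f_i(x)) / (w_j f_j(x)).
Normal densities:
  f_A = 0.0322944
  f_B = 0.0460855
0.00967796 / 0.0255125 ≈ 0.379

0.379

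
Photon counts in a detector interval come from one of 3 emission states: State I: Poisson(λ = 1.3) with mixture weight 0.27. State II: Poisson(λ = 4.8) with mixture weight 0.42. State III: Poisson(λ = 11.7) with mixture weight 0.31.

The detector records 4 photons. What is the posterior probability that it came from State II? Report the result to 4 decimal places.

Apply Bayes' rule: the posterior for each component is proportional to its prior times its likelihood at x.
Evaluate each component's likelihood at the observed value:
  p_I = 0.0324324
  p_II = 0.182029
  p_III = 0.0064757
Weight by the priors:
  π_I·p_I = 0.27 × 0.0324324 = 0.00875675
  π_II·p_II = 0.42 × 0.182029 = 0.0764521
  π_III·p_III = 0.31 × 0.0064757 = 0.00200747
Normaliser: 0.00875675 + 0.0764521 + 0.00200747 = 0.0872163
So the posterior for State II is 0.0764521 / 0.0872163 ≈ 0.8766.

0.8766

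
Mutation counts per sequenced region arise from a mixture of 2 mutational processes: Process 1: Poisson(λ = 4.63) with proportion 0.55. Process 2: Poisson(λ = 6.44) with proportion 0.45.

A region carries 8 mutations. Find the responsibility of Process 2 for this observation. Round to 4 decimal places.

Posterior ∝ prior × likelihood, so P(k | x) ∝ π_k f_k(x); normalise over all components.
Evaluate each component's likelihood at the observed value:
  f_1 = 0.0510909
  f_2 = 0.117141
Weight by the priors:
  π_1·f_1 = 0.55 × 0.0510909 = 0.0281
  π_2·f_2 = 0.45 × 0.117141 = 0.0527136
Denominator: 0.0281 + 0.0527136 = 0.0808136
P(Process 2 | data) = 0.0527136 / 0.0808136 ≈ 0.6523

0.6523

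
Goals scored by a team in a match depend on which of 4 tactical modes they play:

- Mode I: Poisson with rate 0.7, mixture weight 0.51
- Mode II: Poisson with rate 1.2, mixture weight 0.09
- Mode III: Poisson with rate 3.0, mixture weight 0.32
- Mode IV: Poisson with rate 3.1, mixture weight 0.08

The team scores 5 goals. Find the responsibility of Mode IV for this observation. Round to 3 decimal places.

0.206

The responsibility of component k is π_k f_k(x) divided by Σ_j π_j f_j(x).
Component likelihoods at x = 5 goals:
  p_I = 0.000695509
  p_II = 0.00624556
  p_III = 0.100819
  p_IV = 0.107477
Unnormalised posteriors:
  π_I·p_I = 0.51 × 0.000695509 = 0.00035471
  π_II·p_II = 0.09 × 0.00624556 = 0.000562101
  π_III·p_III = 0.32 × 0.100819 = 0.032262
  π_IV·p_IV = 0.08 × 0.107477 = 0.00859814
Evidence: 0.00035471 + 0.000562101 + 0.032262 + 0.00859814 = 0.041777
Responsibility of Mode IV: 0.00859814 / 0.041777 ≈ 0.206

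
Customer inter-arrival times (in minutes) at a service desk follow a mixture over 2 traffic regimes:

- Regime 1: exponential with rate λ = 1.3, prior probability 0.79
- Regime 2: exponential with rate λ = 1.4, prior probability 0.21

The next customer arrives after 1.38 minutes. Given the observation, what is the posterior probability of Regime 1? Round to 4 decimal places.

P(component k | x) = π_k·f_k(x) / marginal(x), where marginal(x) = Σ_j π_j·f_j(x).
Evaluate each component's likelihood at the observed value:
  p_1 = 0.216182
  p_2 = 0.202801
Unnormalised posteriors:
  π_1·p_1 = 0.79 × 0.216182 = 0.170784
  π_2·p_2 = 0.21 × 0.202801 = 0.0425883
Normaliser: 0.170784 + 0.0425883 = 0.213372
P(Regime 1 | 1.38 minutes) = 0.170784 / 0.213372 ≈ 0.8004

0.8004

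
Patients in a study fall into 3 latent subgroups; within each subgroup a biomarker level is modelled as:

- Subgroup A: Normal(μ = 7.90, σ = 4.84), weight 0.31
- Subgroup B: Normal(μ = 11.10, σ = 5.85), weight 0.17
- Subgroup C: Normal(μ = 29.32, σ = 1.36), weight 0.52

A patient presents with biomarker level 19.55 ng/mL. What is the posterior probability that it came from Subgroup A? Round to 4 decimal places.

Apply Bayes' rule: the posterior for each component is proportional to its prior times its likelihood at x.
Normal densities:
  f_A = (1/(4.84·√(2π)))·exp(−(19.55−7.90)²/(2·4.84²)) = 0.082426·exp(-2.89688) = 0.0045495
  f_B = (1/(5.85·√(2π)))·exp(−(19.55−11.10)²/(2·5.85²)) = 0.068195·exp(-1.04321) = 0.0240267
  f_C = (1/(1.36·√(2π)))·exp(−(19.55−29.32)²/(2·1.36²)) = 0.293340·exp(-25.80366) = 1.82383e-12
Unnormalised posteriors:
  π_A·f_A = 0.31 × 0.0045495 = 0.00141035
  π_B·f_B = 0.17 × 0.0240267 = 0.00408454
  π_C·f_C = 0.52 × 1.82383e-12 = 9.48391e-13
Sum: 0.00141035 + 0.00408454 + 9.48391e-13 = 0.00549488
So the posterior for Subgroup A is 0.00141035 / 0.00549488 ≈ 0.2567.

0.2567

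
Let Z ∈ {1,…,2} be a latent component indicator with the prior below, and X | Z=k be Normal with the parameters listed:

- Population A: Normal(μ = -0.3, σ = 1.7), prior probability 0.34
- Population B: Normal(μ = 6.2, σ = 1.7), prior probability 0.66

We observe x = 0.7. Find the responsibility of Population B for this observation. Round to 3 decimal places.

Posterior ∝ prior × likelihood, so P(k | x) ∝ P(Z=k) f_k(x); normalise over all components.
Normal densities:
  L_A = (1/(1.7·√(2π)))·exp(−(0.7−-0.3)²/(2·1.7²)) = 0.234672·exp(-0.17301) = 0.197389
  L_B = (1/(1.7·√(2π)))·exp(−(0.7−6.2)²/(2·1.7²)) = 0.234672·exp(-5.23356) = 0.00125185
Weight by the priors:
  P(Z=A)·L_A = 0.34 × 0.197389 = 0.0671124
  P(Z=B)·L_B = 0.66 × 0.00125185 = 0.000826223
Denominator: 0.0671124 + 0.000826223 = 0.0679386
P(Population B | the observation) = 0.000826223 / 0.0679386 ≈ 0.012

0.012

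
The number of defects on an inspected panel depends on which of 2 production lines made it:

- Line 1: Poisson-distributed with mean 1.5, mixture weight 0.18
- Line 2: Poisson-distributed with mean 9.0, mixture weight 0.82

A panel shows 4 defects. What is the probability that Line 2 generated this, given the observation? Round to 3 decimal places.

0.766

By Bayes' theorem, P(k | x) = π_k f_k(x) / Σ_j π_j f_j(x).
Evaluate each component's likelihood at the observed value:
  f_1 = 0.0470665
  f_2 = 0.0337372
Unnormalised posteriors:
  π_1·f_1 = 0.18 × 0.0470665 = 0.00847197
  π_2·f_2 = 0.82 × 0.0337372 = 0.0276645
Denominator: 0.00847197 + 0.0276645 = 0.0361364
P(Line 2 | the observation) ≈ 0.766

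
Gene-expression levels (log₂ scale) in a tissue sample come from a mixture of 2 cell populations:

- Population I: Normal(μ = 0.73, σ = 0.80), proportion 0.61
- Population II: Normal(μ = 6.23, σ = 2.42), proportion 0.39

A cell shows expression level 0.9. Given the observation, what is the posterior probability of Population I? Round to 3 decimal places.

By Bayes' theorem, P(k | x) = P(Z=k) f_k(x) / Σ_j P(Z=j) f_j(x).
Evaluate each component's likelihood at the observed value:
  p_I = (1/(0.80·√(2π)))·exp(−(0.9−0.73)²/(2·0.80²)) = 0.498678·exp(-0.02258) = 0.487545
  p_II = (1/(2.42·√(2π)))·exp(−(0.9−6.23)²/(2·2.42²)) = 0.164852·exp(-2.42546) = 0.0145791
Unnormalised posteriors:
  P(Z=I)·p_I = 0.61 × 0.487545 = 0.297402
  P(Z=II)·p_II = 0.39 × 0.0145791 = 0.00568586
Denominator: 0.297402 + 0.00568586 = 0.303088
Responsibility of Population I: 0.297402 / 0.303088 ≈ 0.981

0.981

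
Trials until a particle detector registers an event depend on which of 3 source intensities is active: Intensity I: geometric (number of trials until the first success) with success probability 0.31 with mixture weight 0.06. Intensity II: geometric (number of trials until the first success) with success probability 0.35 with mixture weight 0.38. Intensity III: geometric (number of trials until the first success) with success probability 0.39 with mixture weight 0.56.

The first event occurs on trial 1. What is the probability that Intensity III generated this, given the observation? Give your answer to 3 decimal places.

By Bayes' theorem, P(k | x) = π_k f_k(x) / Σ_j π_j f_j(x).
Component likelihoods at x = 1:
  p_I = 0.31·(1−0.31)^0 = 0.31·1 = 0.31
  p_II = 0.35·(1−0.35)^0 = 0.35·1 = 0.35
  p_III = 0.39·(1−0.39)^0 = 0.39·1 = 0.39
Weight by the priors:
  π_I·p_I = 0.06 × 0.31 = 0.0186
  π_II·p_II = 0.38 × 0.35 = 0.133
  π_III·p_III = 0.56 × 0.39 = 0.2184
Sum: 0.0186 + 0.133 + 0.2184 = 0.37
P(Intensity III | 1) ≈ 0.590

0.590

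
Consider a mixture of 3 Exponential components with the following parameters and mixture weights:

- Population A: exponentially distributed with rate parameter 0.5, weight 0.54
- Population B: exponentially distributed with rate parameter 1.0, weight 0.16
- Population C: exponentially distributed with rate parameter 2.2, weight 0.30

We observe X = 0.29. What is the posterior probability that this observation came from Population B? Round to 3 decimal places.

0.171

The responsibility of component k is P(Z=k) f_k(x) divided by Σ_j P(Z=j) f_j(x).
Evaluate each component's likelihood at the observed value:
  L_A = 0.5·e^(−0.5·0.29) = 0.5·e^(−0.1450) = 0.432511
  L_B = 1.0·e^(−1.0·0.29) = 1.0·e^(−0.2900) = 0.748264
  L_C = 2.2·e^(−2.2·0.29) = 2.2·e^(−0.6380) = 1.16237
Multiply by the mixture weights:
  P(Z=A)·L_A = 0.54 × 0.432511 = 0.233556
  P(Z=B)·L_B = 0.16 × 0.748264 = 0.119722
  P(Z=C)·L_C = 0.30 × 1.16237 = 0.34871
Evidence: 0.233556 + 0.119722 + 0.34871 = 0.701988
P(Population B | 0.29) = 0.119722 / 0.701988 ≈ 0.171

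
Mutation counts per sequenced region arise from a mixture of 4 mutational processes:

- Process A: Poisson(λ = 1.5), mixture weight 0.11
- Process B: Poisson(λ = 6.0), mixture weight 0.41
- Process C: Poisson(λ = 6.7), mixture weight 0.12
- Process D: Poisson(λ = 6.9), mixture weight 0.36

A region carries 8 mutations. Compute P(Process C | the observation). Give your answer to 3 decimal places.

0.144

By Bayes' theorem, P(k | x) = π_k f_k(x) / Σ_j π_j f_j(x).
Evaluate each component's likelihood at the observed value:
  L_A = e^(−1.5)·1.5^8/8! = 0.00014183
  L_B = e^(−6.0)·6.0^8/8! = 0.103258
  L_C = e^(−6.7)·6.7^8/8! = 0.123967
  L_D = e^(−6.9)·6.9^8/8! = 0.128422
Prior × likelihood for each component:
  π_A·L_A = 0.11 × 0.00014183 = 1.56013e-05
  π_B·L_B = 0.41 × 0.103258 = 0.0423357
  π_C·L_C = 0.12 × 0.123967 = 0.014876
  π_D·L_D = 0.36 × 0.128422 = 0.046232
Denominator: 1.56013e-05 + 0.0423357 + 0.014876 + 0.046232 = 0.103459
P(Process C | the observation) ≈ 0.144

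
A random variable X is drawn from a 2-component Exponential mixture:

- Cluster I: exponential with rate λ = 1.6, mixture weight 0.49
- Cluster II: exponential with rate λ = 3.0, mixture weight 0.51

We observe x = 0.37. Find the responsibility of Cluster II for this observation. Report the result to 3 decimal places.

0.538

The responsibility of component k is π_k f_k(x) divided by Σ_j π_j f_j(x).
Evaluate each component's likelihood at the observed value:
  L_I = 0.885152
  L_II = 0.988677
Prior × likelihood for each component:
  π_I·L_I = 0.49 × 0.885152 = 0.433724
  π_II·L_II = 0.51 × 0.988677 = 0.504225
Marginal: 0.433724 + 0.504225 = 0.937949
So the posterior for Cluster II is 0.504225 / 0.937949 ≈ 0.538.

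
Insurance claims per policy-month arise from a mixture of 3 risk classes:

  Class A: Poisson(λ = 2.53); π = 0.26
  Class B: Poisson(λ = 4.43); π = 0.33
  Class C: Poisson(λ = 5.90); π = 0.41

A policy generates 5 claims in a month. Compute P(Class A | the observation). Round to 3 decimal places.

By Bayes' theorem, P(k | x) = w_k f_k(x) / Σ_j w_j f_j(x).
Poisson probabilities:
  f_A = 0.0688108
  f_B = 0.1694
  f_C = 0.163208
Prior × likelihood for each component:
  w_A·f_A = 0.26 × 0.0688108 = 0.0178908
  w_B·f_B = 0.33 × 0.1694 = 0.0559019
  w_C·f_C = 0.41 × 0.163208 = 0.0669153
Denominator: 0.0178908 + 0.0559019 + 0.0669153 = 0.140708
P(Class A | data) = 0.0178908 / 0.140708 ≈ 0.127

0.127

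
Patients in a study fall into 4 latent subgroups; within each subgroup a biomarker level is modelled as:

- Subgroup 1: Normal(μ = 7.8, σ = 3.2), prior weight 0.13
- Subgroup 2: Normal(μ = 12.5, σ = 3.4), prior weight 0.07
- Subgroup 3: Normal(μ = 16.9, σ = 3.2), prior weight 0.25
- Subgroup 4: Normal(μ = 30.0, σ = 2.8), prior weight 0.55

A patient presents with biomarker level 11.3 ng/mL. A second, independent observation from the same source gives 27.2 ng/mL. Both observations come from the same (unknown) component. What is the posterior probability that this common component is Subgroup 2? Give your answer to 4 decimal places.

0.0164

Apply Bayes' rule: the posterior for each component is proportional to its prior times its likelihood at x.
Since both observations come from the same component, the likelihood for component k is f_k(x₁)·f_k(x₂).
  f_1 = [0.0685471] × [1.30242e-09] = 8.92771e-11
  f_2 = [0.110251] × [1.02404e-05] = 1.12902e-06
  f_3 = [0.0269617] × [0.000701517] = 1.89141e-05
  f_4 = [2.93944e-11] × [0.0864181] = 2.54021e-12
Unnormalised posteriors:
  w_1·f_1 = 0.13 × 8.92771e-11 = 1.1606e-11
  w_2·f_2 = 0.07 × 1.12902e-06 = 7.90311e-08
  w_3·f_3 = 0.25 × 1.89141e-05 = 4.72852e-06
  w_4·f_4 = 0.55 × 2.54021e-12 = 1.39712e-12
Normaliser: 1.1606e-11 + 7.90311e-08 + 4.72852e-06 + 1.39712e-12 = 4.80756e-06
P(Subgroup 2 | x₁, x₂) = 7.90311e-08 / 4.80756e-06 ≈ 0.0164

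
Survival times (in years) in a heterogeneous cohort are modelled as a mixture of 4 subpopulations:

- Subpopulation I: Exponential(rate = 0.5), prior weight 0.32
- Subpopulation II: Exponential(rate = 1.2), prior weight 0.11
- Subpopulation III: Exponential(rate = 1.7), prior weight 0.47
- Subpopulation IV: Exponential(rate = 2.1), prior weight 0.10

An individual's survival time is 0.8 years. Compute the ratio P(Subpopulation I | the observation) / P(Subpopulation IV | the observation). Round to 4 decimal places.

Only the two components matter; the odds are (w_i f_i(x)) / (w_j f_j(x)).
Component likelihoods at x = 0.8 years:
  p_I = 0.33516
  p_II = 0.459471
  p_III = 0.436323
  p_IV = 0.391385
Odds = (0.32/0.10) × (0.33516/0.391385) = 3.2 × 0.856343 ≈ 2.7403

2.7403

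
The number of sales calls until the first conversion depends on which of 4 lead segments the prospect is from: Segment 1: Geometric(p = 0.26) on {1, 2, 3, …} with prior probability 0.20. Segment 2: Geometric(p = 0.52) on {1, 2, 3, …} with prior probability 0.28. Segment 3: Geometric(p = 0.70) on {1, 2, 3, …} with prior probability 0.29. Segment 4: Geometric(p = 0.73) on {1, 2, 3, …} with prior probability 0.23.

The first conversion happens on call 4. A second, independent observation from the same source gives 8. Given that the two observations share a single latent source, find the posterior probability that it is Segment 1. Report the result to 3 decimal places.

0.930

The responsibility of component k is P(Z=k) f_k(x) divided by Σ_j P(Z=j) f_j(x).
Since both observations come from the same component, the likelihood for component k is f_k(x₁)·f_k(x₂).
  f_1 = [0.26·(1−0.26)^3 = 0.26·0.405224 = 0.105358] × [0.0315933] = 0.00332862
  f_2 = [0.52·(1−0.52)^3 = 0.52·0.110592 = 0.0575078] × [0.00305276] = 0.000175557
  f_3 = [0.70·(1−0.70)^3 = 0.70·0.027 = 0.0189] × [0.00015309] = 2.8934e-06
  f_4 = [0.73·(1−0.73)^3 = 0.73·0.019683 = 0.0143686] × [7.63606e-05] = 1.09719e-06
Unnormalised posteriors:
  P(Z=1)·f_1 = 0.20 × 0.00332862 = 0.000665724
  P(Z=2)·f_2 = 0.28 × 0.000175557 = 4.91561e-05
  P(Z=3)·f_3 = 0.29 × 2.8934e-06 = 8.39086e-07
  P(Z=4)·f_4 = 0.23 × 1.09719e-06 = 2.52355e-07
Marginal: 0.000665724 + 4.91561e-05 + 8.39086e-07 + 2.52355e-07 = 0.000715971
P(Segment 1 | x₁,x₂) ≈ 0.930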